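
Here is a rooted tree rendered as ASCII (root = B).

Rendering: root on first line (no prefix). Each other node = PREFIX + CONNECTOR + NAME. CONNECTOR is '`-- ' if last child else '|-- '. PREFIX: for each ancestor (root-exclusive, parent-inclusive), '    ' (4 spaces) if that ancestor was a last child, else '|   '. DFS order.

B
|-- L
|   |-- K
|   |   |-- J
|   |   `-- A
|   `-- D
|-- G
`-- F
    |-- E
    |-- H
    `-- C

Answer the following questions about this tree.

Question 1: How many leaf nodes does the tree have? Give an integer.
Leaves (nodes with no children): A, C, D, E, G, H, J

Answer: 7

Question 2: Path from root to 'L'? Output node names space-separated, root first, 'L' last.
Answer: B L

Derivation:
Walk down from root: B -> L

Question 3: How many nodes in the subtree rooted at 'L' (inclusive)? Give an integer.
Answer: 5

Derivation:
Subtree rooted at L contains: A, D, J, K, L
Count = 5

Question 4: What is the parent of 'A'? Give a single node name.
Scan adjacency: A appears as child of K

Answer: K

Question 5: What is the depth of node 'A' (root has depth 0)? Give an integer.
Path from root to A: B -> L -> K -> A
Depth = number of edges = 3

Answer: 3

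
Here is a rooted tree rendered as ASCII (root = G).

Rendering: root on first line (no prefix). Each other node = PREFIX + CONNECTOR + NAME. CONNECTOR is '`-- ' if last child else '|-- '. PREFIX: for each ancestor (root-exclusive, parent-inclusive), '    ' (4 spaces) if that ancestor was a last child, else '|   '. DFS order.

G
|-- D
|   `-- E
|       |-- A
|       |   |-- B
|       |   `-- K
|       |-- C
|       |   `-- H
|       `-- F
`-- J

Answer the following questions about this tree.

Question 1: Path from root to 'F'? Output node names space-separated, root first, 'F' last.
Walk down from root: G -> D -> E -> F

Answer: G D E F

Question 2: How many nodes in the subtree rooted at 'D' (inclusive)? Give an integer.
Subtree rooted at D contains: A, B, C, D, E, F, H, K
Count = 8

Answer: 8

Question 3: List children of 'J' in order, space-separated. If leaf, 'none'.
Node J's children (from adjacency): (leaf)

Answer: none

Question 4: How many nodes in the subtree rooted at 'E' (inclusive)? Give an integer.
Answer: 7

Derivation:
Subtree rooted at E contains: A, B, C, E, F, H, K
Count = 7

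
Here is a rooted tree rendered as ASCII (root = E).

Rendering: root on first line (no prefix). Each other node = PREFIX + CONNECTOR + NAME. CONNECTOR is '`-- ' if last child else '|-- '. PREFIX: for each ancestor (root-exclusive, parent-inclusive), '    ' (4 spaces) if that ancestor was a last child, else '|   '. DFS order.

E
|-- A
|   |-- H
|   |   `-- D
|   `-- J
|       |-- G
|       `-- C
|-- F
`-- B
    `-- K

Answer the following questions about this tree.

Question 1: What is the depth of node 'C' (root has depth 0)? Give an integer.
Path from root to C: E -> A -> J -> C
Depth = number of edges = 3

Answer: 3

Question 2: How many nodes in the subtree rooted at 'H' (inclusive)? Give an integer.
Answer: 2

Derivation:
Subtree rooted at H contains: D, H
Count = 2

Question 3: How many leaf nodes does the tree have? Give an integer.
Leaves (nodes with no children): C, D, F, G, K

Answer: 5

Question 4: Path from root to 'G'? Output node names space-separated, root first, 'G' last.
Walk down from root: E -> A -> J -> G

Answer: E A J G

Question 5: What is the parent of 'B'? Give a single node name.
Scan adjacency: B appears as child of E

Answer: E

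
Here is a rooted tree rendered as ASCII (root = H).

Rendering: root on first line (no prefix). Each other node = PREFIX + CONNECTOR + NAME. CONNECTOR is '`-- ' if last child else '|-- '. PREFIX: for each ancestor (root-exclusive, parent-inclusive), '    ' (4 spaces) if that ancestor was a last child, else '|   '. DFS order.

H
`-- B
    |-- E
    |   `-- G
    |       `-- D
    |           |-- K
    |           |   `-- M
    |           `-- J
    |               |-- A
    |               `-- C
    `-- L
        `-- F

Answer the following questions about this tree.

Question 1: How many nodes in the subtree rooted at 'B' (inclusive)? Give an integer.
Subtree rooted at B contains: A, B, C, D, E, F, G, J, K, L, M
Count = 11

Answer: 11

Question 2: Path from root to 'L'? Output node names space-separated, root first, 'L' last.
Walk down from root: H -> B -> L

Answer: H B L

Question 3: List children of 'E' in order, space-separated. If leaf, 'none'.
Node E's children (from adjacency): G

Answer: G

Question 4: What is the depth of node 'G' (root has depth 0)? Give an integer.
Path from root to G: H -> B -> E -> G
Depth = number of edges = 3

Answer: 3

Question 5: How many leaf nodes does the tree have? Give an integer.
Leaves (nodes with no children): A, C, F, M

Answer: 4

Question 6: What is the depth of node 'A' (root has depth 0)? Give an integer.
Answer: 6

Derivation:
Path from root to A: H -> B -> E -> G -> D -> J -> A
Depth = number of edges = 6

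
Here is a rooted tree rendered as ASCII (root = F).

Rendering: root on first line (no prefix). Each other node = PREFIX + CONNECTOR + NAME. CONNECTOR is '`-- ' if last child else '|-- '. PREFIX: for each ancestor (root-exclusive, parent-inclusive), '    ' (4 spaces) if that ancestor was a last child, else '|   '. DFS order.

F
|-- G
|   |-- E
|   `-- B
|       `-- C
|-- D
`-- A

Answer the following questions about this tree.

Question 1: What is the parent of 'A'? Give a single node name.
Scan adjacency: A appears as child of F

Answer: F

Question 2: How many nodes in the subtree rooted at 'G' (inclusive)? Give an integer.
Subtree rooted at G contains: B, C, E, G
Count = 4

Answer: 4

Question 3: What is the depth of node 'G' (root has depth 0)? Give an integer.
Path from root to G: F -> G
Depth = number of edges = 1

Answer: 1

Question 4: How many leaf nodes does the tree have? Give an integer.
Answer: 4

Derivation:
Leaves (nodes with no children): A, C, D, E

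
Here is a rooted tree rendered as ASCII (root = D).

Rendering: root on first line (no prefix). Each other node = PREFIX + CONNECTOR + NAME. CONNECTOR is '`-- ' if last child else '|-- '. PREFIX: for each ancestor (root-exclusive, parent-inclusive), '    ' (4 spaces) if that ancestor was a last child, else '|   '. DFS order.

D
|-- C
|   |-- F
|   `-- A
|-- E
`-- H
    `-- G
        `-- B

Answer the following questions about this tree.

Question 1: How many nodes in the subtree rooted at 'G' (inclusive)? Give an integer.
Subtree rooted at G contains: B, G
Count = 2

Answer: 2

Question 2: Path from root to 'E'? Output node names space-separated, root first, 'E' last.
Answer: D E

Derivation:
Walk down from root: D -> E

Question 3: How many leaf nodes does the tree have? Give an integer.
Answer: 4

Derivation:
Leaves (nodes with no children): A, B, E, F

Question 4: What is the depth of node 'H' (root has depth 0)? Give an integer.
Path from root to H: D -> H
Depth = number of edges = 1

Answer: 1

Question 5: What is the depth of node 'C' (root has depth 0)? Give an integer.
Path from root to C: D -> C
Depth = number of edges = 1

Answer: 1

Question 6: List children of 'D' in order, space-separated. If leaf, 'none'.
Answer: C E H

Derivation:
Node D's children (from adjacency): C, E, H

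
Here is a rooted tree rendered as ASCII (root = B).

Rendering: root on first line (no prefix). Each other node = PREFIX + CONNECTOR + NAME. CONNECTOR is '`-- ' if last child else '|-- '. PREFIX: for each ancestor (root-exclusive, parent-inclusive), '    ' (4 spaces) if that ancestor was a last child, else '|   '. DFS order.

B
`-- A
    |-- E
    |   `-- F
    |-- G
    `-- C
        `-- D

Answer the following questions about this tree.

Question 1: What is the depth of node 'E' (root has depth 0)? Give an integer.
Path from root to E: B -> A -> E
Depth = number of edges = 2

Answer: 2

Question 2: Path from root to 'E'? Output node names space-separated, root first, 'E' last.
Walk down from root: B -> A -> E

Answer: B A E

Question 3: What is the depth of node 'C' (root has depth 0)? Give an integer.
Path from root to C: B -> A -> C
Depth = number of edges = 2

Answer: 2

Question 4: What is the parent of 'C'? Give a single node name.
Scan adjacency: C appears as child of A

Answer: A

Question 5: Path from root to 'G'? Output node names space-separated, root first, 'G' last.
Answer: B A G

Derivation:
Walk down from root: B -> A -> G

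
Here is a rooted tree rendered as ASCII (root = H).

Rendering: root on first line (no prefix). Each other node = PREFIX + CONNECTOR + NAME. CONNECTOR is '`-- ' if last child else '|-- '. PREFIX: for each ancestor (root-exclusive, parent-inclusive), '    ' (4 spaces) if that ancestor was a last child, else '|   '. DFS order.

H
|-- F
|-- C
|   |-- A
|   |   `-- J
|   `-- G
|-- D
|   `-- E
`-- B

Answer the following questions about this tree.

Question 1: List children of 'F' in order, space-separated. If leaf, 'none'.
Node F's children (from adjacency): (leaf)

Answer: none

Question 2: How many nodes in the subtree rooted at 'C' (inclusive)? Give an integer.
Subtree rooted at C contains: A, C, G, J
Count = 4

Answer: 4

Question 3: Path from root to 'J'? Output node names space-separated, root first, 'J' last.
Answer: H C A J

Derivation:
Walk down from root: H -> C -> A -> J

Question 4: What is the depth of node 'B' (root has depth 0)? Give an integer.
Path from root to B: H -> B
Depth = number of edges = 1

Answer: 1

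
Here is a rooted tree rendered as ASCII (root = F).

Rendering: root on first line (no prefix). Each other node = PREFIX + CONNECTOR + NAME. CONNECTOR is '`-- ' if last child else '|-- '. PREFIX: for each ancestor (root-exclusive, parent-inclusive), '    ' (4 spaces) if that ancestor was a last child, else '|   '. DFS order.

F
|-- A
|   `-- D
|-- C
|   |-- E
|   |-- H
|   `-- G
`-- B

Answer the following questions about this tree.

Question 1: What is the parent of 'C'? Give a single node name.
Scan adjacency: C appears as child of F

Answer: F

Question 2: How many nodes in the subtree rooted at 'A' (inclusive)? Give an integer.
Answer: 2

Derivation:
Subtree rooted at A contains: A, D
Count = 2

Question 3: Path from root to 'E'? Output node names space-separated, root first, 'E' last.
Walk down from root: F -> C -> E

Answer: F C E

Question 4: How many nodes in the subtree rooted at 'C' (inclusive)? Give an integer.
Answer: 4

Derivation:
Subtree rooted at C contains: C, E, G, H
Count = 4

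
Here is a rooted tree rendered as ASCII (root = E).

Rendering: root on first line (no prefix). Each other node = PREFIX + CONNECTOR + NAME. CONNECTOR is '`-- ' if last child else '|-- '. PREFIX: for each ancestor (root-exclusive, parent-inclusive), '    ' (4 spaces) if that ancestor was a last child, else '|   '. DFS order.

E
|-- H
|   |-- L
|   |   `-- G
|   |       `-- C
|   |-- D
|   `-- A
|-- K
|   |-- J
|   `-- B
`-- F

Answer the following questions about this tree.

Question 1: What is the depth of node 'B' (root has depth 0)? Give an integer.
Answer: 2

Derivation:
Path from root to B: E -> K -> B
Depth = number of edges = 2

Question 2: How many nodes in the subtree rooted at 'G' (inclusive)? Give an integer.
Answer: 2

Derivation:
Subtree rooted at G contains: C, G
Count = 2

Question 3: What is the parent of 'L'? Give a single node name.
Scan adjacency: L appears as child of H

Answer: H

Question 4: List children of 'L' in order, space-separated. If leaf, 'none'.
Answer: G

Derivation:
Node L's children (from adjacency): G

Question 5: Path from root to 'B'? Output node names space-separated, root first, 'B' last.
Answer: E K B

Derivation:
Walk down from root: E -> K -> B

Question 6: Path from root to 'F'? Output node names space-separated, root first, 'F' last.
Walk down from root: E -> F

Answer: E F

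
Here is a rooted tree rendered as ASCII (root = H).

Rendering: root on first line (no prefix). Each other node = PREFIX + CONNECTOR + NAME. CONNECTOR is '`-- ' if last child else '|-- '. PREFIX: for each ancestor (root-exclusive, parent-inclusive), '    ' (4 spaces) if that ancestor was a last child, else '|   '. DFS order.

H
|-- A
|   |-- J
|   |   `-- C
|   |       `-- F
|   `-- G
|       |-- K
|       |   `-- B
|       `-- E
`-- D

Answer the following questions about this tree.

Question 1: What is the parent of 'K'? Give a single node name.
Answer: G

Derivation:
Scan adjacency: K appears as child of G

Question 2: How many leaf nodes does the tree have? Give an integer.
Leaves (nodes with no children): B, D, E, F

Answer: 4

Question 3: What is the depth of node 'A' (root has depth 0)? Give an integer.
Path from root to A: H -> A
Depth = number of edges = 1

Answer: 1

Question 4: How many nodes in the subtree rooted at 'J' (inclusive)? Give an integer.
Subtree rooted at J contains: C, F, J
Count = 3

Answer: 3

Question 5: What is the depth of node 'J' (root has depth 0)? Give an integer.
Path from root to J: H -> A -> J
Depth = number of edges = 2

Answer: 2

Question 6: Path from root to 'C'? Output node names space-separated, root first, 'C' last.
Walk down from root: H -> A -> J -> C

Answer: H A J C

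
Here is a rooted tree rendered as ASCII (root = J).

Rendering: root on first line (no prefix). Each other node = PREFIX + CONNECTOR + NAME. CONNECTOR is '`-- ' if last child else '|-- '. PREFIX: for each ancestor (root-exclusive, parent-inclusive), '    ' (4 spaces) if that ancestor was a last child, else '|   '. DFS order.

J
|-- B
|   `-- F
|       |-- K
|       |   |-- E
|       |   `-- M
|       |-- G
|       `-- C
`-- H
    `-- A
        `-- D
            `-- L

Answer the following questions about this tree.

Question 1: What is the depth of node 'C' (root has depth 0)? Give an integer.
Answer: 3

Derivation:
Path from root to C: J -> B -> F -> C
Depth = number of edges = 3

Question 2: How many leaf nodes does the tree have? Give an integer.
Answer: 5

Derivation:
Leaves (nodes with no children): C, E, G, L, M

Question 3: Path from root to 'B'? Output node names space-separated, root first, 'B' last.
Walk down from root: J -> B

Answer: J B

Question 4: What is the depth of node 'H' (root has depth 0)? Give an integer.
Path from root to H: J -> H
Depth = number of edges = 1

Answer: 1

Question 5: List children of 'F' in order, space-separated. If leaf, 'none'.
Answer: K G C

Derivation:
Node F's children (from adjacency): K, G, C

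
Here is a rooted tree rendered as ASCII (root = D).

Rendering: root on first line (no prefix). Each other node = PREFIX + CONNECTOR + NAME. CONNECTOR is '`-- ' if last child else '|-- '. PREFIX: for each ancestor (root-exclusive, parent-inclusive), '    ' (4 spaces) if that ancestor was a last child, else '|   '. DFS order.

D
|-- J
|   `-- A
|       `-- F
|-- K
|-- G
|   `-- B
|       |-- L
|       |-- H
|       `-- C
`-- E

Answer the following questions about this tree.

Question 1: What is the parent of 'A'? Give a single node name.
Answer: J

Derivation:
Scan adjacency: A appears as child of J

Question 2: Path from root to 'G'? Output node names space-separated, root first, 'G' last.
Answer: D G

Derivation:
Walk down from root: D -> G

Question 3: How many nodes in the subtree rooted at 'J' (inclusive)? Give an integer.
Answer: 3

Derivation:
Subtree rooted at J contains: A, F, J
Count = 3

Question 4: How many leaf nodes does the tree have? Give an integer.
Leaves (nodes with no children): C, E, F, H, K, L

Answer: 6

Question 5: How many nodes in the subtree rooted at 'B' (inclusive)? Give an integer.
Subtree rooted at B contains: B, C, H, L
Count = 4

Answer: 4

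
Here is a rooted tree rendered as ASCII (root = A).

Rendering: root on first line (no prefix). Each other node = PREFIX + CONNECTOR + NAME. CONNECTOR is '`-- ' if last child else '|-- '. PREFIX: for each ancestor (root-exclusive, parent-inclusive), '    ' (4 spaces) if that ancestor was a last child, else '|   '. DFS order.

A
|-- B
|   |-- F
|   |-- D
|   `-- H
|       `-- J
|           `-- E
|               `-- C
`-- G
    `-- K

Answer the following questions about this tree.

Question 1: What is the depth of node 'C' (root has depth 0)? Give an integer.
Path from root to C: A -> B -> H -> J -> E -> C
Depth = number of edges = 5

Answer: 5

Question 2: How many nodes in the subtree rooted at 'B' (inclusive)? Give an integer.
Subtree rooted at B contains: B, C, D, E, F, H, J
Count = 7

Answer: 7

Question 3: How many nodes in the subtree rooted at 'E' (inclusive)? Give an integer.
Subtree rooted at E contains: C, E
Count = 2

Answer: 2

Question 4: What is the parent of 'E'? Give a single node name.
Answer: J

Derivation:
Scan adjacency: E appears as child of J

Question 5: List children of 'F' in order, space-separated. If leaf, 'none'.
Node F's children (from adjacency): (leaf)

Answer: none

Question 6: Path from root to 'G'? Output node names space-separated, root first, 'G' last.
Answer: A G

Derivation:
Walk down from root: A -> G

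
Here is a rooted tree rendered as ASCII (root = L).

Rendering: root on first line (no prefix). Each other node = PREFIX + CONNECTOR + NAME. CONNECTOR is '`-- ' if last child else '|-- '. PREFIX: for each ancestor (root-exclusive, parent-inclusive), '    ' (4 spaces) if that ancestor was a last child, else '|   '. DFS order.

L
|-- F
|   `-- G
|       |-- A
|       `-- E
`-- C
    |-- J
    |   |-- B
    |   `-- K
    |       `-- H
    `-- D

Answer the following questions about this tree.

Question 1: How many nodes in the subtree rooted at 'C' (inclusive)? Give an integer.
Answer: 6

Derivation:
Subtree rooted at C contains: B, C, D, H, J, K
Count = 6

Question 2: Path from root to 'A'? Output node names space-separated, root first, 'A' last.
Walk down from root: L -> F -> G -> A

Answer: L F G A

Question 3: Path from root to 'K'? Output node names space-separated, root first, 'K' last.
Walk down from root: L -> C -> J -> K

Answer: L C J K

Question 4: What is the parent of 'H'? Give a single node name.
Answer: K

Derivation:
Scan adjacency: H appears as child of K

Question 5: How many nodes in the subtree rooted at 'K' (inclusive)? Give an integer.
Subtree rooted at K contains: H, K
Count = 2

Answer: 2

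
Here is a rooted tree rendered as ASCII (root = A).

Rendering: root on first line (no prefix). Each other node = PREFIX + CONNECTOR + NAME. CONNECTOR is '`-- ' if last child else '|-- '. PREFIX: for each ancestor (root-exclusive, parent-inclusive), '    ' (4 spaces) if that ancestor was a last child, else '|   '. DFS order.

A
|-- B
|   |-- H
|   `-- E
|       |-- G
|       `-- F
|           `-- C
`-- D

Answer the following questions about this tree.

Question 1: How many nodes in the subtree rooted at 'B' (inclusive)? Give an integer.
Answer: 6

Derivation:
Subtree rooted at B contains: B, C, E, F, G, H
Count = 6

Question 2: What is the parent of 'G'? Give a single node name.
Scan adjacency: G appears as child of E

Answer: E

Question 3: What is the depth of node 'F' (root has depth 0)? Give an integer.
Path from root to F: A -> B -> E -> F
Depth = number of edges = 3

Answer: 3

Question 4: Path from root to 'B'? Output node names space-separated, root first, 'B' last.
Walk down from root: A -> B

Answer: A B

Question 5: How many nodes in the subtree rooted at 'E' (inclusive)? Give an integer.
Answer: 4

Derivation:
Subtree rooted at E contains: C, E, F, G
Count = 4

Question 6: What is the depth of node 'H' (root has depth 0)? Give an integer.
Answer: 2

Derivation:
Path from root to H: A -> B -> H
Depth = number of edges = 2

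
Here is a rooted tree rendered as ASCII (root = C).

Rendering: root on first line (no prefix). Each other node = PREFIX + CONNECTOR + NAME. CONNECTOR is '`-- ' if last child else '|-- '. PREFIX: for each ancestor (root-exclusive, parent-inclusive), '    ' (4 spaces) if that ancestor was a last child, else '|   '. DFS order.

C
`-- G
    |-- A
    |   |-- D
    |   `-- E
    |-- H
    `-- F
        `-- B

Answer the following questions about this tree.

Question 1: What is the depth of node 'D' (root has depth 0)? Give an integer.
Answer: 3

Derivation:
Path from root to D: C -> G -> A -> D
Depth = number of edges = 3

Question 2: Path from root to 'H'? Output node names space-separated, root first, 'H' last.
Answer: C G H

Derivation:
Walk down from root: C -> G -> H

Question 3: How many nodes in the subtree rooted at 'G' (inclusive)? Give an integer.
Answer: 7

Derivation:
Subtree rooted at G contains: A, B, D, E, F, G, H
Count = 7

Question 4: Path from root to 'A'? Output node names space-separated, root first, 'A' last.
Walk down from root: C -> G -> A

Answer: C G A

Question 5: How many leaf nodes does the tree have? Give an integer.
Leaves (nodes with no children): B, D, E, H

Answer: 4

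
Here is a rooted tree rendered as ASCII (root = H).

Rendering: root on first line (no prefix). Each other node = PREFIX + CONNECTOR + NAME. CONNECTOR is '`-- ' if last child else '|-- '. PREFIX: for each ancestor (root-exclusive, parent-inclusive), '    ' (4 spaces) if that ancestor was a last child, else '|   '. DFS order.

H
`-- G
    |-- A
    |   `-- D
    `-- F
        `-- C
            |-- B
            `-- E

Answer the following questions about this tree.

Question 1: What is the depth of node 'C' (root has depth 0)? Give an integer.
Path from root to C: H -> G -> F -> C
Depth = number of edges = 3

Answer: 3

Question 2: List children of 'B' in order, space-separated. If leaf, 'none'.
Answer: none

Derivation:
Node B's children (from adjacency): (leaf)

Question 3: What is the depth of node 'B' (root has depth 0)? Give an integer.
Path from root to B: H -> G -> F -> C -> B
Depth = number of edges = 4

Answer: 4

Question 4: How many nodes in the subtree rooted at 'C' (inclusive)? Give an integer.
Answer: 3

Derivation:
Subtree rooted at C contains: B, C, E
Count = 3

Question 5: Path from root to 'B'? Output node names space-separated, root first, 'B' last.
Walk down from root: H -> G -> F -> C -> B

Answer: H G F C B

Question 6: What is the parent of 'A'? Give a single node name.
Scan adjacency: A appears as child of G

Answer: G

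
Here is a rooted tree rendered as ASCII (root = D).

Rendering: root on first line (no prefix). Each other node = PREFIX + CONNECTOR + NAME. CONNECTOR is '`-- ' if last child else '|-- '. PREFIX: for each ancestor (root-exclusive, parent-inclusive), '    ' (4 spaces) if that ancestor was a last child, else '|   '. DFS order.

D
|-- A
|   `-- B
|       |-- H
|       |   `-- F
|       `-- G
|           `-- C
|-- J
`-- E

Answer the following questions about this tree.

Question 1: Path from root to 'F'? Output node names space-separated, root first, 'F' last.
Walk down from root: D -> A -> B -> H -> F

Answer: D A B H F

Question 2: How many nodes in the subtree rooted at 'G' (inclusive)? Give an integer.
Subtree rooted at G contains: C, G
Count = 2

Answer: 2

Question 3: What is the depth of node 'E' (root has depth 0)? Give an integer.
Answer: 1

Derivation:
Path from root to E: D -> E
Depth = number of edges = 1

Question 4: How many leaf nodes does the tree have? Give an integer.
Leaves (nodes with no children): C, E, F, J

Answer: 4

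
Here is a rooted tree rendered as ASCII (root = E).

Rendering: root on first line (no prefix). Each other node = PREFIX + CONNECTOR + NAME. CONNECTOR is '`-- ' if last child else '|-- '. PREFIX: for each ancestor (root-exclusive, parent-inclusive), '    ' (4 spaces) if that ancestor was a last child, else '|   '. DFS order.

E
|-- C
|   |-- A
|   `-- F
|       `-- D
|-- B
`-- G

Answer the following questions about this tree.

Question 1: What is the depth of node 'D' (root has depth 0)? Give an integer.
Path from root to D: E -> C -> F -> D
Depth = number of edges = 3

Answer: 3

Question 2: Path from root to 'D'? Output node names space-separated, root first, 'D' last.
Walk down from root: E -> C -> F -> D

Answer: E C F D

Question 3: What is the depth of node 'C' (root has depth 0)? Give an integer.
Path from root to C: E -> C
Depth = number of edges = 1

Answer: 1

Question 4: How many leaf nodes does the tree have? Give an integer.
Answer: 4

Derivation:
Leaves (nodes with no children): A, B, D, G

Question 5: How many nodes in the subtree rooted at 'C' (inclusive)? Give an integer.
Subtree rooted at C contains: A, C, D, F
Count = 4

Answer: 4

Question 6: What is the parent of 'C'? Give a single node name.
Answer: E

Derivation:
Scan adjacency: C appears as child of E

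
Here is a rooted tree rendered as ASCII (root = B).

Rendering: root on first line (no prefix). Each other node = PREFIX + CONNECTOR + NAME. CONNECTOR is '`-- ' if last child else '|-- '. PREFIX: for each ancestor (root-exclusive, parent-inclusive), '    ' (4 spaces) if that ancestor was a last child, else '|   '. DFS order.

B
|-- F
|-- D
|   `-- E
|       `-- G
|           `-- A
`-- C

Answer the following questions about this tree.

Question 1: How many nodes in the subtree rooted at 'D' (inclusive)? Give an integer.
Subtree rooted at D contains: A, D, E, G
Count = 4

Answer: 4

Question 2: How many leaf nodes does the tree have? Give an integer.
Leaves (nodes with no children): A, C, F

Answer: 3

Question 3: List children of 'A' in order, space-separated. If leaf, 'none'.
Answer: none

Derivation:
Node A's children (from adjacency): (leaf)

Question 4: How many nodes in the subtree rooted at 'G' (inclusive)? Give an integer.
Subtree rooted at G contains: A, G
Count = 2

Answer: 2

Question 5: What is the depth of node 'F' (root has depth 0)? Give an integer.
Path from root to F: B -> F
Depth = number of edges = 1

Answer: 1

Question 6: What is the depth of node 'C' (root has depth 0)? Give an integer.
Path from root to C: B -> C
Depth = number of edges = 1

Answer: 1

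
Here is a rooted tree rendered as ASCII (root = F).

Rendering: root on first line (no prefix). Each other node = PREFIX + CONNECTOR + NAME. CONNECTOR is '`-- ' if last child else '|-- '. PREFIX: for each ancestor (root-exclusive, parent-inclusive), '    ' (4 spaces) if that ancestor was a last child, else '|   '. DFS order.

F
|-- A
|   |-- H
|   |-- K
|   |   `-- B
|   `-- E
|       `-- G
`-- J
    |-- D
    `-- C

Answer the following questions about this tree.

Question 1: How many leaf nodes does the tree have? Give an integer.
Leaves (nodes with no children): B, C, D, G, H

Answer: 5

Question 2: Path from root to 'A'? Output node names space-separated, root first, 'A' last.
Answer: F A

Derivation:
Walk down from root: F -> A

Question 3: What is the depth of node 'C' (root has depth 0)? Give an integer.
Path from root to C: F -> J -> C
Depth = number of edges = 2

Answer: 2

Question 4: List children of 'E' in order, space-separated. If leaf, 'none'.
Answer: G

Derivation:
Node E's children (from adjacency): G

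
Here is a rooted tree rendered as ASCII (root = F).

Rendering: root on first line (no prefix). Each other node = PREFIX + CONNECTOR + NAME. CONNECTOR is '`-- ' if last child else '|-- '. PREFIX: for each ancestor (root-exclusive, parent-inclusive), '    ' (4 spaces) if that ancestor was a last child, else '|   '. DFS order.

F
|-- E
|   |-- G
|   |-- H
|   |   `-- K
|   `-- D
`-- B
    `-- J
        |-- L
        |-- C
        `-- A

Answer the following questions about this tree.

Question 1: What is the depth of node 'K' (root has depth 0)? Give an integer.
Answer: 3

Derivation:
Path from root to K: F -> E -> H -> K
Depth = number of edges = 3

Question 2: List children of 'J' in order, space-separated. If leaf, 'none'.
Node J's children (from adjacency): L, C, A

Answer: L C A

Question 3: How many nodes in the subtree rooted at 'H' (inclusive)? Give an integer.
Answer: 2

Derivation:
Subtree rooted at H contains: H, K
Count = 2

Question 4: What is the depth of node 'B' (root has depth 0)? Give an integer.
Answer: 1

Derivation:
Path from root to B: F -> B
Depth = number of edges = 1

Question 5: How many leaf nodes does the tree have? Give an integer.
Answer: 6

Derivation:
Leaves (nodes with no children): A, C, D, G, K, L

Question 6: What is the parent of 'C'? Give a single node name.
Answer: J

Derivation:
Scan adjacency: C appears as child of J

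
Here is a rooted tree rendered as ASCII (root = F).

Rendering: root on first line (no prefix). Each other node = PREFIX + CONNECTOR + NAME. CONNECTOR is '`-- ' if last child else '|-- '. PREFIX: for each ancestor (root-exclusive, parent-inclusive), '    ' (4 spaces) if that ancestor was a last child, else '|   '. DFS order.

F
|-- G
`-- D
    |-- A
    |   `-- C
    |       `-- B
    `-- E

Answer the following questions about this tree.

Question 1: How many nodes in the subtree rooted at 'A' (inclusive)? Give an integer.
Answer: 3

Derivation:
Subtree rooted at A contains: A, B, C
Count = 3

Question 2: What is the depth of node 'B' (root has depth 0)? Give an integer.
Path from root to B: F -> D -> A -> C -> B
Depth = number of edges = 4

Answer: 4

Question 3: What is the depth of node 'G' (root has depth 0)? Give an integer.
Path from root to G: F -> G
Depth = number of edges = 1

Answer: 1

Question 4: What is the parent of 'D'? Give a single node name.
Answer: F

Derivation:
Scan adjacency: D appears as child of F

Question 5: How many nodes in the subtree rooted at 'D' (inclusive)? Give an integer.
Subtree rooted at D contains: A, B, C, D, E
Count = 5

Answer: 5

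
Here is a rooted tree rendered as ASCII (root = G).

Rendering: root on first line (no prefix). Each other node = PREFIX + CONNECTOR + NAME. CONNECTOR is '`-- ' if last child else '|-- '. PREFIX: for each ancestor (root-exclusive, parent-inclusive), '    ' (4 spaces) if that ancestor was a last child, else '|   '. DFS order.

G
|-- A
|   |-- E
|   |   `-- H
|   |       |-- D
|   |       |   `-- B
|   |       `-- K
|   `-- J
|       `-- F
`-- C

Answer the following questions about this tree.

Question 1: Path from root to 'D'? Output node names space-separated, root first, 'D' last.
Walk down from root: G -> A -> E -> H -> D

Answer: G A E H D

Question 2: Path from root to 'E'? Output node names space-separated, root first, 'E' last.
Answer: G A E

Derivation:
Walk down from root: G -> A -> E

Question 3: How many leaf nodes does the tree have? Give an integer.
Leaves (nodes with no children): B, C, F, K

Answer: 4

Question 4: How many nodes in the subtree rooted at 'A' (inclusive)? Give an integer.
Answer: 8

Derivation:
Subtree rooted at A contains: A, B, D, E, F, H, J, K
Count = 8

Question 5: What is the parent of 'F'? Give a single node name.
Answer: J

Derivation:
Scan adjacency: F appears as child of J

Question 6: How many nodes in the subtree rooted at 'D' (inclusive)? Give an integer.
Subtree rooted at D contains: B, D
Count = 2

Answer: 2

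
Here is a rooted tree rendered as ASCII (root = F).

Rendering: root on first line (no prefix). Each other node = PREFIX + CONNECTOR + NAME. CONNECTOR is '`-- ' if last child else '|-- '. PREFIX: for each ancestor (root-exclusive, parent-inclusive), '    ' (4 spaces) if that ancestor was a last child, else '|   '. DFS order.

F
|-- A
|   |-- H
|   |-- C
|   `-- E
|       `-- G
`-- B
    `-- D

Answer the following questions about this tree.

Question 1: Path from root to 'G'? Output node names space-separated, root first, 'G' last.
Walk down from root: F -> A -> E -> G

Answer: F A E G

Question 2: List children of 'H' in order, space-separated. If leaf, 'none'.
Answer: none

Derivation:
Node H's children (from adjacency): (leaf)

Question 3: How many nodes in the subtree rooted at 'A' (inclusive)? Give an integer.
Answer: 5

Derivation:
Subtree rooted at A contains: A, C, E, G, H
Count = 5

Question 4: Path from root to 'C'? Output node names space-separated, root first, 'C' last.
Answer: F A C

Derivation:
Walk down from root: F -> A -> C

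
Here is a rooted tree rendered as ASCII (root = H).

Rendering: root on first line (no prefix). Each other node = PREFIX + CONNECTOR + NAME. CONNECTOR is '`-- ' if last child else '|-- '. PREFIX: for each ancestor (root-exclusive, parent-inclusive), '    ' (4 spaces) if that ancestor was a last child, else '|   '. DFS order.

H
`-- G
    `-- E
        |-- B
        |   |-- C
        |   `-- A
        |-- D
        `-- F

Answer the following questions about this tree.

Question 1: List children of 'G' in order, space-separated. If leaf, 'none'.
Node G's children (from adjacency): E

Answer: E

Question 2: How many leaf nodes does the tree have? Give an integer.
Leaves (nodes with no children): A, C, D, F

Answer: 4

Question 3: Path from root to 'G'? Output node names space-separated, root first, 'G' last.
Answer: H G

Derivation:
Walk down from root: H -> G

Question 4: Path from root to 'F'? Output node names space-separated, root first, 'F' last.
Answer: H G E F

Derivation:
Walk down from root: H -> G -> E -> F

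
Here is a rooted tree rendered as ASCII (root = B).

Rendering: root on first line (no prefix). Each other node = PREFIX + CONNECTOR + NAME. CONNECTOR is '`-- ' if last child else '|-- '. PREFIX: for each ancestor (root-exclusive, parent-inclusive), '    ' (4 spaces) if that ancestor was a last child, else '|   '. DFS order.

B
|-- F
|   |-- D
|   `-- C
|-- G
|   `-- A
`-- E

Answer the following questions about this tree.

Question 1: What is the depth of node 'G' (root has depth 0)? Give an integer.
Answer: 1

Derivation:
Path from root to G: B -> G
Depth = number of edges = 1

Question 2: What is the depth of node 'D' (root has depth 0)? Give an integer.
Answer: 2

Derivation:
Path from root to D: B -> F -> D
Depth = number of edges = 2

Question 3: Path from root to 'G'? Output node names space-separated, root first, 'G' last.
Walk down from root: B -> G

Answer: B G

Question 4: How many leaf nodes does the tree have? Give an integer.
Answer: 4

Derivation:
Leaves (nodes with no children): A, C, D, E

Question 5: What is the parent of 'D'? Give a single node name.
Answer: F

Derivation:
Scan adjacency: D appears as child of F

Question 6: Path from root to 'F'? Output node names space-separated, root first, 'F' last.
Walk down from root: B -> F

Answer: B F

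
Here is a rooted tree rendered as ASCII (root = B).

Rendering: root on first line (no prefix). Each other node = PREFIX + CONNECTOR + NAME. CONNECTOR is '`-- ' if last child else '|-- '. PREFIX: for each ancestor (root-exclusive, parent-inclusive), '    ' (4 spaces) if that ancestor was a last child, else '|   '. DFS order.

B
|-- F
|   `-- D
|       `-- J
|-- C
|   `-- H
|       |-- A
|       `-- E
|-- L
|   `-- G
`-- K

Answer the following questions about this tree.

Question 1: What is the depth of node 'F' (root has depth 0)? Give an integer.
Path from root to F: B -> F
Depth = number of edges = 1

Answer: 1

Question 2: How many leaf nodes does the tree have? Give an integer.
Answer: 5

Derivation:
Leaves (nodes with no children): A, E, G, J, K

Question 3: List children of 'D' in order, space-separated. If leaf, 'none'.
Answer: J

Derivation:
Node D's children (from adjacency): J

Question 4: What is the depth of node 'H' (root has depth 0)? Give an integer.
Answer: 2

Derivation:
Path from root to H: B -> C -> H
Depth = number of edges = 2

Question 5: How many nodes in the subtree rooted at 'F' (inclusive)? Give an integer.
Subtree rooted at F contains: D, F, J
Count = 3

Answer: 3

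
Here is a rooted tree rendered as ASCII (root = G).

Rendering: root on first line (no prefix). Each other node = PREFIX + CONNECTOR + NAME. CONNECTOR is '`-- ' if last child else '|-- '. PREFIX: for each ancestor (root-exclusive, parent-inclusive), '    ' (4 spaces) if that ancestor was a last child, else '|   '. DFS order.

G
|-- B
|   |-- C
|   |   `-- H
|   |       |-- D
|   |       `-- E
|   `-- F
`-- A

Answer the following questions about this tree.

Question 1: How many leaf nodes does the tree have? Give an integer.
Answer: 4

Derivation:
Leaves (nodes with no children): A, D, E, F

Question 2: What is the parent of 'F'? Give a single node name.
Scan adjacency: F appears as child of B

Answer: B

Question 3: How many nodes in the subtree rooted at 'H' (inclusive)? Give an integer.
Subtree rooted at H contains: D, E, H
Count = 3

Answer: 3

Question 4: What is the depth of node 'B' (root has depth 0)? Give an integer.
Answer: 1

Derivation:
Path from root to B: G -> B
Depth = number of edges = 1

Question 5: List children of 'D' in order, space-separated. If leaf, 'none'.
Answer: none

Derivation:
Node D's children (from adjacency): (leaf)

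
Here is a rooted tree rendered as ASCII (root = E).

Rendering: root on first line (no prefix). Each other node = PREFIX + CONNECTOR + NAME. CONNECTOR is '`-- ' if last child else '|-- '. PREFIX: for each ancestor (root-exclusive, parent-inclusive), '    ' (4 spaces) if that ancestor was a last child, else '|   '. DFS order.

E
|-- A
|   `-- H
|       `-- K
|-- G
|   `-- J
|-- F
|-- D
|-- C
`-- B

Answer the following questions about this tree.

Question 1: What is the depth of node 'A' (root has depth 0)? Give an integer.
Path from root to A: E -> A
Depth = number of edges = 1

Answer: 1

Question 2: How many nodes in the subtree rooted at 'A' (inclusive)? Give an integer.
Subtree rooted at A contains: A, H, K
Count = 3

Answer: 3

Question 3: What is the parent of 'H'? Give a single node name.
Scan adjacency: H appears as child of A

Answer: A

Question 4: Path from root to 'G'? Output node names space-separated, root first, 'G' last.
Answer: E G

Derivation:
Walk down from root: E -> G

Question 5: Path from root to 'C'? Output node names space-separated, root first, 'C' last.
Answer: E C

Derivation:
Walk down from root: E -> C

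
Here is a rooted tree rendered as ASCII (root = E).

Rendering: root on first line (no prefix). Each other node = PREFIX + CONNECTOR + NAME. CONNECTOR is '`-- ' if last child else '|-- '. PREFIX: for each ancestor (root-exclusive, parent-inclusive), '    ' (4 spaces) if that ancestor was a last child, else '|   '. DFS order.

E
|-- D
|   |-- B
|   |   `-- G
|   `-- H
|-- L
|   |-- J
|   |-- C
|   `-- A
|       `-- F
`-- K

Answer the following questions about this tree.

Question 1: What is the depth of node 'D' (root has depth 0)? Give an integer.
Answer: 1

Derivation:
Path from root to D: E -> D
Depth = number of edges = 1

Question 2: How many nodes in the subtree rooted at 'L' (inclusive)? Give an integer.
Subtree rooted at L contains: A, C, F, J, L
Count = 5

Answer: 5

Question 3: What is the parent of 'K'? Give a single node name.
Scan adjacency: K appears as child of E

Answer: E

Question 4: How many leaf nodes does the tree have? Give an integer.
Leaves (nodes with no children): C, F, G, H, J, K

Answer: 6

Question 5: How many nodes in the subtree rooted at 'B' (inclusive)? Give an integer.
Answer: 2

Derivation:
Subtree rooted at B contains: B, G
Count = 2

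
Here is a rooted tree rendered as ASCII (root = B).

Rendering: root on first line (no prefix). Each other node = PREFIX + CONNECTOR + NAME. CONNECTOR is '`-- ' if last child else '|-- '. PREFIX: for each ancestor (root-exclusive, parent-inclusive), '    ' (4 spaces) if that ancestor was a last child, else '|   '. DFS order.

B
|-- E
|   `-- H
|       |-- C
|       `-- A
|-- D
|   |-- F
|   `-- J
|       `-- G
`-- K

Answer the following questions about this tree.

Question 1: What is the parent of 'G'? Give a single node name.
Scan adjacency: G appears as child of J

Answer: J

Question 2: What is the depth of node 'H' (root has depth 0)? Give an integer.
Path from root to H: B -> E -> H
Depth = number of edges = 2

Answer: 2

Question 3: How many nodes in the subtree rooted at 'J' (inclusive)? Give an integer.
Answer: 2

Derivation:
Subtree rooted at J contains: G, J
Count = 2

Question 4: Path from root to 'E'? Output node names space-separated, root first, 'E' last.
Walk down from root: B -> E

Answer: B E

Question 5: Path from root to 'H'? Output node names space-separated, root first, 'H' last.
Answer: B E H

Derivation:
Walk down from root: B -> E -> H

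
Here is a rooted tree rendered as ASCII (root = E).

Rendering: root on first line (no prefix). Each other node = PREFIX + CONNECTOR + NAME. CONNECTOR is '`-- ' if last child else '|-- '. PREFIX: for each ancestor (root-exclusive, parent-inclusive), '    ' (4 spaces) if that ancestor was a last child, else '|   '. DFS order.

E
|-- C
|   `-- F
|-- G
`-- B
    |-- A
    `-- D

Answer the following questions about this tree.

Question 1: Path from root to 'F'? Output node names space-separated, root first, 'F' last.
Walk down from root: E -> C -> F

Answer: E C F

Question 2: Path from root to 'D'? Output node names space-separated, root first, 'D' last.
Walk down from root: E -> B -> D

Answer: E B D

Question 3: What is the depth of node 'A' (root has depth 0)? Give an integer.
Answer: 2

Derivation:
Path from root to A: E -> B -> A
Depth = number of edges = 2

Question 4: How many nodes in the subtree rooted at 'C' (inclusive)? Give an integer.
Answer: 2

Derivation:
Subtree rooted at C contains: C, F
Count = 2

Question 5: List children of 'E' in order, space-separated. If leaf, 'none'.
Node E's children (from adjacency): C, G, B

Answer: C G B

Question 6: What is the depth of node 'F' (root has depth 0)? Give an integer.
Answer: 2

Derivation:
Path from root to F: E -> C -> F
Depth = number of edges = 2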